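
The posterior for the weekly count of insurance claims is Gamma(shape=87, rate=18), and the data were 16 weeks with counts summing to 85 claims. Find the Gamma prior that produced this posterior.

Gamma(shape=2, rate=2)

Gamma–Poisson conjugacy: posterior shape = α + Σxᵢ, posterior rate = β + n.
So α = 87 − 85 = 2 and β = 18 − 16 = 2.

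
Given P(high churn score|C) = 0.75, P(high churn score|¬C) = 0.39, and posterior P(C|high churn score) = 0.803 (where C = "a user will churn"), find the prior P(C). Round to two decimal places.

In odds form, posterior odds = prior odds × likelihood ratio, so prior odds = posterior odds ÷ LR.
Posterior odds = 0.803/(1−0.803) = 4.0761. LR = 0.75/0.39 = 1.9231.
Prior odds = 4.0761/1.9231 = 2.1195, so P(C) = 2.1195/(1+2.1195) ≈ 0.68.

P(C) = 0.68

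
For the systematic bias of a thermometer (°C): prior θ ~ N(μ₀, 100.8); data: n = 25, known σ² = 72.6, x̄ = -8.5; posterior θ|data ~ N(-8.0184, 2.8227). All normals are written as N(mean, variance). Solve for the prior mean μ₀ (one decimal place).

μ₀ = 8.7

With known observation variance, the Normal–Normal posterior has precision τ_n = τ₀ + n/σ² and mean μ_n = (τ₀μ₀ + (n/σ²)x̄)/τ_n.
Here τ₀ = 1/100.8 = 0.009921 and τ_data = 25/72.6 = 0.344353, so τ_n = 0.354274.
Rearranging for μ₀: μ₀ = (μ_n·τ_n − τ_data·x̄)/τ₀ = (-8.0184·0.354274 − 0.344353·-8.5) / 0.009921 = 0.086290/0.009921 ≈ 8.7.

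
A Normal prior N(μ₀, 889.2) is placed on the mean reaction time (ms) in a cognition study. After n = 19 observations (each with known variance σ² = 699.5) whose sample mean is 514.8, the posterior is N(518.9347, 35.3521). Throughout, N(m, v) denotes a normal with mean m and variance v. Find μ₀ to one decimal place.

With known observation variance, the Normal–Normal posterior has precision τ_n = τ₀ + n/σ² and mean μ_n = (τ₀μ₀ + (n/σ²)x̄)/τ_n.
Here τ₀ = 1/889.2 = 0.001125 and τ_data = 19/699.5 = 0.027162, so τ_n = 0.028287.
Rearranging for μ₀: μ₀ = (μ_n·τ_n − τ_data·x̄)/τ₀ = (518.9347·0.028287 − 0.027162·514.8) / 0.001125 = 0.696108/0.001125 ≈ 618.8.

μ₀ = 618.8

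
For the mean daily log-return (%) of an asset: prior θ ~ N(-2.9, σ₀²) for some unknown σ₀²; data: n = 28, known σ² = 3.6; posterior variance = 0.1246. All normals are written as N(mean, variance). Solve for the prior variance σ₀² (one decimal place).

Posterior precision equals prior precision plus data precision: 1/σ_n² = 1/σ₀² + n/σ².
So 1/σ₀² = 1/0.1246 − 28/3.6 = 8.025682 − 7.777778 = 0.247904.
Hence σ₀² = 1/0.247904 ≈ 4.0.

σ₀² = 4.0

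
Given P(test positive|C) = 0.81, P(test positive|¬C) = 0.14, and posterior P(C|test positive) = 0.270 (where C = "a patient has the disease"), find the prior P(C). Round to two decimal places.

In odds form, posterior odds = prior odds × likelihood ratio, so prior odds = posterior odds ÷ LR.
Posterior odds = 0.270/(1−0.270) = 0.3699. LR = 0.81/0.14 = 5.7857.
Prior odds = 0.3699/5.7857 = 0.0639, so P(C) = 0.0639/(1+0.0639) ≈ 0.06.

P(C) = 0.06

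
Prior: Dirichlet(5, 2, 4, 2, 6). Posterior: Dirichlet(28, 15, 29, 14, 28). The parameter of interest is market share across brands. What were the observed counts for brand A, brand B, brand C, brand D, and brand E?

counts (23, 13, 25, 12, 22)

For a Dirichlet(α) prior with multinomial counts c, the posterior is Dirichlet(α + c) componentwise.
Counts are posterior − prior componentwise: 28−5=23, 15−2=13, 29−4=25, 14−2=12, 28−6=22.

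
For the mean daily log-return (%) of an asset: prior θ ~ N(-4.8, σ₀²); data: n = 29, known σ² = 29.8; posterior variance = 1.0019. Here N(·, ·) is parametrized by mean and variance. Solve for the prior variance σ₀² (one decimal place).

σ₀² = 40.1

For the Normal–Normal model with known σ², precisions add: τ_n = τ₀ + n/σ².
So 1/σ₀² = 1/1.0019 − 29/29.8 = 0.998104 − 0.973154 = 0.024950.
Hence σ₀² = 1/0.024950 ≈ 40.1.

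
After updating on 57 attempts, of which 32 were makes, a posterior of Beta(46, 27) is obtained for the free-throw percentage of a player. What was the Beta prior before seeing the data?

Beta(14, 2)

Beta is conjugate to the binomial likelihood: posterior = Beta(a+s, b+f).
So a = 46 − 32 = 14 and b = 27 − 25 = 2.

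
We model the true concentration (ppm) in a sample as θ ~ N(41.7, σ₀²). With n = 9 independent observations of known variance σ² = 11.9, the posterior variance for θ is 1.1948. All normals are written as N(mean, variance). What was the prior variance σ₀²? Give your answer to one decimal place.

σ₀² = 12.4

Posterior precision equals prior precision plus data precision: 1/σ_n² = 1/σ₀² + n/σ².
So 1/σ₀² = 1/1.1948 − 9/11.9 = 0.836960 − 0.756303 = 0.080657.
Hence σ₀² = 1/0.080657 ≈ 12.4.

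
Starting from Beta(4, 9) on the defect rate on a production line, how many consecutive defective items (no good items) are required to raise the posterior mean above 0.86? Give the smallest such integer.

After k defective items and 0 good items the posterior is Beta(4+k, 9), with mean (4+k)/(4+9+k).
Set (4+k)/(13+k) > 0.86 and solve: k > (0.86·13 − 4)/(1 − 0.86) = 51.286.
The smallest integer exceeding 51.286 is 52.

k = 52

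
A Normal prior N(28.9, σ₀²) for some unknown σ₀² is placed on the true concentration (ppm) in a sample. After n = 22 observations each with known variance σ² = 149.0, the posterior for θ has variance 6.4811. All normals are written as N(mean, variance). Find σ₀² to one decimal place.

σ₀² = 150.5

Posterior precision equals prior precision plus data precision: 1/σ_n² = 1/σ₀² + n/σ².
So 1/σ₀² = 1/6.4811 − 22/149.0 = 0.154295 − 0.147651 = 0.006644.
Hence σ₀² = 1/0.006644 ≈ 150.5.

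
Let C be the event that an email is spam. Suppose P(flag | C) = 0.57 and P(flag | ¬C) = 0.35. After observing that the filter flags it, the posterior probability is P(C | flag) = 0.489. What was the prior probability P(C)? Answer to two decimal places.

P(C) = 0.37

Bayes' rule in odds form gives O(C|E) = O(C)·[P(E|C)/P(E|¬C)], hence O(C) = O(C|E)/LR.
Posterior odds = 0.489/(1−0.489) = 0.9569. LR = 0.57/0.35 = 1.6286.
Prior odds = 0.9569/1.6286 = 0.5876, so P(C) = 0.5876/(1+0.5876) ≈ 0.37.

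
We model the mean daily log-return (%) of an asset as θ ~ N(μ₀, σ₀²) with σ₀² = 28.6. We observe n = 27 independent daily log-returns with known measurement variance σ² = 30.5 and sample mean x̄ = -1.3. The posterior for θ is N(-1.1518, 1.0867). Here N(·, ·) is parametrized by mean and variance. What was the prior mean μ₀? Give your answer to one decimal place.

μ₀ = 2.6

With known observation variance, the Normal–Normal posterior has precision τ_n = τ₀ + n/σ² and mean μ_n = (τ₀μ₀ + (n/σ²)x̄)/τ_n.
Here τ₀ = 1/28.6 = 0.034965 and τ_data = 27/30.5 = 0.885246, so τ_n = 0.920211.
Rearranging for μ₀: μ₀ = (μ_n·τ_n − τ_data·x̄)/τ₀ = (-1.1518·0.920211 − 0.885246·-1.3) / 0.034965 = 0.090921/0.034965 ≈ 2.6.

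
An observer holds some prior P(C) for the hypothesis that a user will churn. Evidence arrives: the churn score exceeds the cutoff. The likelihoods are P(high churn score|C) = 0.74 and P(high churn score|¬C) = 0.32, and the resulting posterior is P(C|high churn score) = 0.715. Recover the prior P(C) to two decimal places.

P(C) = 0.52

In odds form, posterior odds = prior odds × likelihood ratio, so prior odds = posterior odds ÷ LR.
Posterior odds = 0.715/(1−0.715) = 2.5088. LR = 0.74/0.32 = 2.3125.
Prior odds = 2.5088/2.3125 = 1.0849, so P(C) = 1.0849/(1+1.0849) ≈ 0.52.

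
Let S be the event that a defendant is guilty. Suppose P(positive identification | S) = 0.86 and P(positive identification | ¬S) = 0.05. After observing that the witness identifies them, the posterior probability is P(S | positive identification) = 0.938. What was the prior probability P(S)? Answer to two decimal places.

P(S) = 0.47

Bayes' rule in odds form gives O(S|E) = O(S)·[P(E|S)/P(E|¬S)], hence O(S) = O(S|E)/LR.
Posterior odds = 0.938/(1−0.938) = 15.1290. LR = 0.86/0.05 = 17.2000.
Prior odds = 15.1290/17.2000 = 0.8796, so P(S) = 0.8796/(1+0.8796) ≈ 0.47.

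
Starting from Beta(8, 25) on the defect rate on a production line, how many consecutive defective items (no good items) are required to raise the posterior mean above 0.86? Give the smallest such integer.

k = 146

After k defective items and 0 good items the posterior is Beta(8+k, 25), with mean (8+k)/(8+25+k).
Set (8+k)/(33+k) > 0.86 and solve: k > (0.86·33 − 8)/(1 − 0.86) = 145.571.
The smallest integer exceeding 145.571 is 146, and checking k=146: (154)/(179) = 0.8603 > 0.86.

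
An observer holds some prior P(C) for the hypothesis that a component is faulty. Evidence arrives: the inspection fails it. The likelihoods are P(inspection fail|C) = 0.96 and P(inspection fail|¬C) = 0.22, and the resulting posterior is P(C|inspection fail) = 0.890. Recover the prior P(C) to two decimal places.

In odds form, posterior odds = prior odds × likelihood ratio, so prior odds = posterior odds ÷ LR.
Posterior odds = 0.890/(1−0.890) = 8.0909. LR = 0.96/0.22 = 4.3636.
Prior odds = 8.0909/4.3636 = 1.8542, so P(C) = 1.8542/(1+1.8542) ≈ 0.65.

P(C) = 0.65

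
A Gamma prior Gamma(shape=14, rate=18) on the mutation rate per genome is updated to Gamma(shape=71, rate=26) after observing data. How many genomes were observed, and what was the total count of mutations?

n = 8 genomes with total 57 mutations

A Gamma(α, β) prior (rate parametrization) on a Poisson rate with n observations summing to S gives posterior Gamma(α+S, β+n).
Matching: Σxᵢ = 71 − 14 = 57 and n = 26 − 18 = 8.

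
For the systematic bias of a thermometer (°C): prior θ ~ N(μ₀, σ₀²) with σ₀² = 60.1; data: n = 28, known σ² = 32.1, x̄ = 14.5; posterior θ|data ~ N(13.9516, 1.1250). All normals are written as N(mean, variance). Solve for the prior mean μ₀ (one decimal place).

The posterior mean is a precision-weighted average: μ_n = (τ₀μ₀ + τ_data·x̄)/(τ₀+τ_data), with τ₀=1/σ₀² and τ_data=n/σ².
Here τ₀ = 1/60.1 = 0.016639 and τ_data = 28/32.1 = 0.872274, so τ_n = 0.888913.
Rearranging for μ₀: μ₀ = (μ_n·τ_n − τ_data·x̄)/τ₀ = (13.9516·0.888913 − 0.872274·14.5) / 0.016639 = -0.246214/0.016639 ≈ -14.8.

μ₀ = -14.8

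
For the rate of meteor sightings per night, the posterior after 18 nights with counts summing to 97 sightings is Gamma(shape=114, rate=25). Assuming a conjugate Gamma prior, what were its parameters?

Gamma(shape=17, rate=7)

A Gamma(α, β) prior (rate parametrization) on a Poisson rate with n observations summing to S gives posterior Gamma(α+S, β+n).
So α = 114 − 97 = 17 and β = 25 − 18 = 7.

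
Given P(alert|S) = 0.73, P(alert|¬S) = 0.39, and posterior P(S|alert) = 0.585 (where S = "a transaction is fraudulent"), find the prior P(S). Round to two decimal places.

P(S) = 0.43

Bayes' rule in odds form gives O(S|E) = O(S)·[P(E|S)/P(E|¬S)], hence O(S) = O(S|E)/LR.
Posterior odds = 0.585/(1−0.585) = 1.4096. LR = 0.73/0.39 = 1.8718.
Prior odds = 1.4096/1.8718 = 0.7531, so P(S) = 0.7531/(1+0.7531) ≈ 0.43.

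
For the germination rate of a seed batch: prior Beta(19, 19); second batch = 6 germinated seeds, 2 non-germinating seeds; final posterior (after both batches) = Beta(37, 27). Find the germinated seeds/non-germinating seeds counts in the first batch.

12 germinated seeds and 6 non-germinating seeds

Sequential conjugate updates are equivalent to a single update on the pooled data, so total successes = posterior α − prior α and total failures = posterior β − prior β.
Total across both batches: 37−19=18 germinated seeds, 27−19=8 non-germinating seeds.
Subtract the second batch: 18−6=12 germinated seeds and 8−2=6 non-germinating seeds.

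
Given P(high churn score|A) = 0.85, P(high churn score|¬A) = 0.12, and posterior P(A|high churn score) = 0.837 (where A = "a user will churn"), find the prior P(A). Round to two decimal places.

P(A) = 0.42

Bayes' rule in odds form gives O(A|E) = O(A)·[P(E|A)/P(E|¬A)], hence O(A) = O(A|E)/LR.
Posterior odds = 0.837/(1−0.837) = 5.1350. LR = 0.85/0.12 = 7.0833.
Prior odds = 5.1350/7.0833 = 0.7249, so P(A) = 0.7249/(1+0.7249) ≈ 0.42.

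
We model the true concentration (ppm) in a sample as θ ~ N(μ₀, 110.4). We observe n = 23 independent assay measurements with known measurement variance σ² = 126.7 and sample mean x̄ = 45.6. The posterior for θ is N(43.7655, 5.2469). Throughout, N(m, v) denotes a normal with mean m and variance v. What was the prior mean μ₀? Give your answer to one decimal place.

The posterior mean is a precision-weighted average: μ_n = (τ₀μ₀ + τ_data·x̄)/(τ₀+τ_data), with τ₀=1/σ₀² and τ_data=n/σ².
Here τ₀ = 1/110.4 = 0.009058 and τ_data = 23/126.7 = 0.181531, so τ_n = 0.190589.
Rearranging for μ₀: μ₀ = (μ_n·τ_n − τ_data·x̄)/τ₀ = (43.7655·0.190589 − 0.181531·45.6) / 0.009058 = 0.063409/0.009058 ≈ 7.0.

μ₀ = 7.0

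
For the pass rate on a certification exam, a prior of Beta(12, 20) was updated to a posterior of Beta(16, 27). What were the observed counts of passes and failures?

A Beta(a, b) prior with s successes and f failures in binomial data gives a Beta(a+s, b+f) posterior.
Match parameters: s=16−12=4, f=27−20=7.

4 passes and 7 failures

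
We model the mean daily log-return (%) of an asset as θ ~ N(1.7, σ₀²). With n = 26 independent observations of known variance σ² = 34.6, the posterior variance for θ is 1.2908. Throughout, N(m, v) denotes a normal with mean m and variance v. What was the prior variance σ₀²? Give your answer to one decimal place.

σ₀² = 43.0

Posterior precision equals prior precision plus data precision: 1/σ_n² = 1/σ₀² + n/σ².
So 1/σ₀² = 1/1.2908 − 26/34.6 = 0.774713 − 0.751445 = 0.023268.
Hence σ₀² = 1/0.023268 ≈ 43.0.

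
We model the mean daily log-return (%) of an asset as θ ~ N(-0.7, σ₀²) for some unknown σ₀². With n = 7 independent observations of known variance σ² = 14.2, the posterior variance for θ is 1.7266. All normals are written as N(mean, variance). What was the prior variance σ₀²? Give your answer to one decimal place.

For the Normal–Normal model with known σ², precisions add: τ_n = τ₀ + n/σ².
So 1/σ₀² = 1/1.7266 − 7/14.2 = 0.579173 − 0.492958 = 0.086215.
Hence σ₀² = 1/0.086215 ≈ 11.6.

σ₀² = 11.6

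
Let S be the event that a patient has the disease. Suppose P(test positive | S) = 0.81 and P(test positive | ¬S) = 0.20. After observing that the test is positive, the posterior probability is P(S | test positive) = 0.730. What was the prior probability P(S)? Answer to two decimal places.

In odds form, posterior odds = prior odds × likelihood ratio, so prior odds = posterior odds ÷ LR.
Posterior odds = 0.730/(1−0.730) = 2.7037. LR = 0.81/0.20 = 4.0500.
Prior odds = 2.7037/4.0500 = 0.6676, so P(S) = 0.6676/(1+0.6676) ≈ 0.40.

P(S) = 0.40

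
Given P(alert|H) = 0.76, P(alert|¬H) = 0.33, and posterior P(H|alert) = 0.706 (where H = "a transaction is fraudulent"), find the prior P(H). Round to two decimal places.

Bayes' rule in odds form gives O(H|E) = O(H)·[P(E|H)/P(E|¬H)], hence O(H) = O(H|E)/LR.
Posterior odds = 0.706/(1−0.706) = 2.4014. LR = 0.76/0.33 = 2.3030.
Prior odds = 2.4014/2.3030 = 1.0427, so P(H) = 1.0427/(1+1.0427) ≈ 0.51.

P(H) = 0.51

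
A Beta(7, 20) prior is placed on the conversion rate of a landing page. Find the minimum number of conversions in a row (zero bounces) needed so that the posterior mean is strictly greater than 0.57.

After k conversions and 0 bounces the posterior is Beta(7+k, 20), with mean (7+k)/(7+20+k).
Set (7+k)/(27+k) > 0.57 and solve: k > (0.57·27 − 7)/(1 − 0.57) = 19.512.
The smallest integer exceeding 19.512 is 20.

k = 20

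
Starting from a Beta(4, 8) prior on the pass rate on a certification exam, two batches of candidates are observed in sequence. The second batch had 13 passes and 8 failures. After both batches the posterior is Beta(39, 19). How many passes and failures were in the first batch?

Because Beta–binomial updating is additive in the counts, the combined data contributed (α_post−α_prior, β_post−β_prior) successes and failures.
Total across both batches: 39−4=35 passes, 19−8=11 failures.
Subtract the second batch: 35−13=22 passes and 11−8=3 failures.

22 passes and 3 failures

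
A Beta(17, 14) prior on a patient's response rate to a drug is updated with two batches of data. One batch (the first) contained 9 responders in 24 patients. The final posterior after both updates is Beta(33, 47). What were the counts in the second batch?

Because Beta–binomial updating is additive in the counts, the combined data contributed (α_post−α_prior, β_post−β_prior) successes and failures.
Total across both batches: 33−17=16 responders, 47−14=33 non-responders.
Subtract the first batch: 16−9=7 responders and 33−15=18 non-responders.

7 responders and 18 non-responders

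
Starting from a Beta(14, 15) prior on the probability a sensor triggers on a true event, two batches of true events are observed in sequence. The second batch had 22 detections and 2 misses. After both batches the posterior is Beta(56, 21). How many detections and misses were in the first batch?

Sequential conjugate updates are equivalent to a single update on the pooled data, so total successes = posterior α − prior α and total failures = posterior β − prior β.
Total across both batches: 56−14=42 detections, 21−15=6 misses.
Subtract the second batch: 42−22=20 detections and 6−2=4 misses.

20 detections and 4 misses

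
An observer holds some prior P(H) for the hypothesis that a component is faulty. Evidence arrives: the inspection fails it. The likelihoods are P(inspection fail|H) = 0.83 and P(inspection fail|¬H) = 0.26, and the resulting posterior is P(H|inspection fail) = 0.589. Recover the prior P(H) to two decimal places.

In odds form, posterior odds = prior odds × likelihood ratio, so prior odds = posterior odds ÷ LR.
Posterior odds = 0.589/(1−0.589) = 1.4331. LR = 0.83/0.26 = 3.1923.
Prior odds = 1.4331/3.1923 = 0.4489, so P(H) = 0.4489/(1+0.4489) ≈ 0.31.

P(H) = 0.31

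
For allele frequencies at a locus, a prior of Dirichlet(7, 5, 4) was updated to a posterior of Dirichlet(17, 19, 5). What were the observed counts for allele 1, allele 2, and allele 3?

For a Dirichlet(α) prior with multinomial counts c, the posterior is Dirichlet(α + c) componentwise.
Counts are posterior − prior componentwise: 17−7=10, 19−5=14, 5−4=1.

counts (10, 14, 1)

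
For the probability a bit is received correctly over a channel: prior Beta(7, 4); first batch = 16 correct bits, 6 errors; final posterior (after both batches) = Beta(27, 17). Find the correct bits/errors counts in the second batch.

4 correct bits and 7 errors

Because Beta–binomial updating is additive in the counts, the combined data contributed (α_post−α_prior, β_post−β_prior) successes and failures.
Total across both batches: 27−7=20 correct bits, 17−4=13 errors.
Subtract the first batch: 20−16=4 correct bits and 13−6=7 errors.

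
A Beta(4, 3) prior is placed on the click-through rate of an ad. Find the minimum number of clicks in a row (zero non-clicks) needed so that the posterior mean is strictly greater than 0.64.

After k clicks and 0 non-clicks the posterior is Beta(4+k, 3), with mean (4+k)/(4+3+k).
Set (4+k)/(7+k) > 0.64 and solve: k > (0.64·7 − 4)/(1 − 0.64) = 1.333.
The smallest integer exceeding 1.333 is 2.

k = 2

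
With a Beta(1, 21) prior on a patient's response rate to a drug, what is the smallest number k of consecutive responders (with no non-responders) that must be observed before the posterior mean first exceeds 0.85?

After k responders and 0 non-responders the posterior is Beta(1+k, 21), with mean (1+k)/(1+21+k).
Set (1+k)/(22+k) > 0.85 and solve: k > (0.85·22 − 1)/(1 − 0.85) = 118.000.
The smallest integer exceeding 118.000 is 119.

k = 119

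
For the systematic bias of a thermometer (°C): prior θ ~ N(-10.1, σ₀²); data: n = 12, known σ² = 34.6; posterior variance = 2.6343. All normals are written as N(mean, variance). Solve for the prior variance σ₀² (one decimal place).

Posterior precision equals prior precision plus data precision: 1/σ_n² = 1/σ₀² + n/σ².
So 1/σ₀² = 1/2.6343 − 12/34.6 = 0.379607 − 0.346821 = 0.032786.
Hence σ₀² = 1/0.032786 ≈ 30.5.

σ₀² = 30.5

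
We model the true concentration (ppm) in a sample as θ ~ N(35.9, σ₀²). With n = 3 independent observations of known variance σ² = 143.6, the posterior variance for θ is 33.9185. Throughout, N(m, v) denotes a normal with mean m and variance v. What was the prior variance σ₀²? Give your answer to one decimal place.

σ₀² = 116.4

For the Normal–Normal model with known σ², precisions add: τ_n = τ₀ + n/σ².
So 1/σ₀² = 1/33.9185 − 3/143.6 = 0.029482 − 0.020891 = 0.008591.
Hence σ₀² = 1/0.008591 ≈ 116.4.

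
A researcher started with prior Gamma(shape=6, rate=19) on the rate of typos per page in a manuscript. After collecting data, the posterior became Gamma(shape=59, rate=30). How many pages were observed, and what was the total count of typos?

n = 11 pages with total 53 typos

A Gamma(α, β) prior (rate parametrization) on a Poisson rate with n observations summing to S gives posterior Gamma(α+S, β+n).
Matching: Σxᵢ = 59 − 6 = 53 and n = 30 − 19 = 11.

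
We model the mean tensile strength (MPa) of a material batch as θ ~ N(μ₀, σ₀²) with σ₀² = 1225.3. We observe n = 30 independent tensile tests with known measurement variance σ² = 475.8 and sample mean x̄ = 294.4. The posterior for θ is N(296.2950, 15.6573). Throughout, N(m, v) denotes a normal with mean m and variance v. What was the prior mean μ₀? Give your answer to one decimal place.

The posterior mean is a precision-weighted average: μ_n = (τ₀μ₀ + τ_data·x̄)/(τ₀+τ_data), with τ₀=1/σ₀² and τ_data=n/σ².
Here τ₀ = 1/1225.3 = 0.000816 and τ_data = 30/475.8 = 0.063052, so τ_n = 0.063868.
Rearranging for μ₀: μ₀ = (μ_n·τ_n − τ_data·x̄)/τ₀ = (296.2950·0.063868 − 0.063052·294.4) / 0.000816 = 0.361260/0.000816 ≈ 442.7.

μ₀ = 442.7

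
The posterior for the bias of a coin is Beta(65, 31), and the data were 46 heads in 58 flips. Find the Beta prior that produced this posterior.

A Beta(α, β) prior with s successes and f failures in binomial data gives a Beta(α+s, β+f) posterior.
So α = 65 − 46 = 19 and β = 31 − 12 = 19.

Beta(19, 19)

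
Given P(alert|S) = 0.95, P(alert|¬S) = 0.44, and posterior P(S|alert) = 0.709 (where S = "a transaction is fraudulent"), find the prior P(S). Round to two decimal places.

P(S) = 0.53

Bayes' rule in odds form gives O(S|E) = O(S)·[P(E|S)/P(E|¬S)], hence O(S) = O(S|E)/LR.
Posterior odds = 0.709/(1−0.709) = 2.4364. LR = 0.95/0.44 = 2.1591.
Prior odds = 2.4364/2.1591 = 1.1284, so P(S) = 1.1284/(1+1.1284) ≈ 0.53.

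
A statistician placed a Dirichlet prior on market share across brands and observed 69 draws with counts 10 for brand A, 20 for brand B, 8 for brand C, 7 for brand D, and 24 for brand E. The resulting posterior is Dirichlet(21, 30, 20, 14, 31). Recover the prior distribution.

For a Dirichlet(α) prior with multinomial counts c, the posterior is Dirichlet(α + c) componentwise.
Subtract each count from the matching posterior parameter: 21−10=11, 30−20=10, 20−8=12, 14−7=7, 31−24=7.

Dirichlet(11, 10, 12, 7, 7)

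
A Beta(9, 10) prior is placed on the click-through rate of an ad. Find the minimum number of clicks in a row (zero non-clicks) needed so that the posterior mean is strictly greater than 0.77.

k = 25

After k clicks and 0 non-clicks the posterior is Beta(9+k, 10), with mean (9+k)/(9+10+k).
Set (9+k)/(19+k) > 0.77 and solve: k > (0.77·19 − 9)/(1 − 0.77) = 24.478.
The smallest integer exceeding 24.478 is 25.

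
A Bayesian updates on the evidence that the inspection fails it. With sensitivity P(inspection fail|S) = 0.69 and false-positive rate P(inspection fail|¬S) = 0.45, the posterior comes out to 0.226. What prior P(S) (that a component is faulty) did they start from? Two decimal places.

Bayes' rule in odds form gives O(S|E) = O(S)·[P(E|S)/P(E|¬S)], hence O(S) = O(S|E)/LR.
Posterior odds = 0.226/(1−0.226) = 0.2920. LR = 0.69/0.45 = 1.5333.
Prior odds = 0.2920/1.5333 = 0.1904, so P(S) = 0.1904/(1+0.1904) ≈ 0.16.

P(S) = 0.16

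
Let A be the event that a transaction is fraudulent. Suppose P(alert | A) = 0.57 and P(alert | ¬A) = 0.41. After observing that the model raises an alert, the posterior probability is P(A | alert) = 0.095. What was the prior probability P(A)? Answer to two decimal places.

In odds form, posterior odds = prior odds × likelihood ratio, so prior odds = posterior odds ÷ LR.
Posterior odds = 0.095/(1−0.095) = 0.1050. LR = 0.57/0.41 = 1.3902.
Prior odds = 0.1050/1.3902 = 0.0755, so P(A) = 0.0755/(1+0.0755) ≈ 0.07.

P(A) = 0.07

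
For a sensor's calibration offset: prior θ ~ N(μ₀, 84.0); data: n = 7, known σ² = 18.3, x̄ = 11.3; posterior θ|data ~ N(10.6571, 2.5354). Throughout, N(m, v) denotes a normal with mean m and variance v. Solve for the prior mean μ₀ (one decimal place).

μ₀ = -10.0

With known observation variance, the Normal–Normal posterior has precision τ_n = τ₀ + n/σ² and mean μ_n = (τ₀μ₀ + (n/σ²)x̄)/τ_n.
Here τ₀ = 1/84.0 = 0.011905 and τ_data = 7/18.3 = 0.382514, so τ_n = 0.394419.
Rearranging for μ₀: μ₀ = (μ_n·τ_n − τ_data·x̄)/τ₀ = (10.6571·0.394419 − 0.382514·11.3) / 0.011905 = -0.119045/0.011905 ≈ -10.0.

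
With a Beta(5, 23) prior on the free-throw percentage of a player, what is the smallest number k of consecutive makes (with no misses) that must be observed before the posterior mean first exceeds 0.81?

k = 94

After k makes and 0 misses the posterior is Beta(5+k, 23), with mean (5+k)/(5+23+k).
Set (5+k)/(28+k) > 0.81 and solve: k > (0.81·28 − 5)/(1 − 0.81) = 93.053.
The smallest integer exceeding 93.053 is 94.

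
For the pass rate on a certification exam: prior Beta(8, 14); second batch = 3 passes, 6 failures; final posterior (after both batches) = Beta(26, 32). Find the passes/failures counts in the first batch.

Because Beta–binomial updating is additive in the counts, the combined data contributed (α_post−α_prior, β_post−β_prior) successes and failures.
Total across both batches: 26−8=18 passes, 32−14=18 failures.
Subtract the second batch: 18−3=15 passes and 18−6=12 failures.

15 passes and 12 failures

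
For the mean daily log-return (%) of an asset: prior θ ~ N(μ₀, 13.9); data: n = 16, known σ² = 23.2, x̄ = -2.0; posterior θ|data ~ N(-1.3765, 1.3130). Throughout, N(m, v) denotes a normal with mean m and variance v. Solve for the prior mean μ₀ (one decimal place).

The posterior mean is a precision-weighted average: μ_n = (τ₀μ₀ + τ_data·x̄)/(τ₀+τ_data), with τ₀=1/σ₀² and τ_data=n/σ².
Here τ₀ = 1/13.9 = 0.071942 and τ_data = 16/23.2 = 0.689655, so τ_n = 0.761597.
Rearranging for μ₀: μ₀ = (μ_n·τ_n − τ_data·x̄)/τ₀ = (-1.3765·0.761597 − 0.689655·-2.0) / 0.071942 = 0.330972/0.071942 ≈ 4.6.

μ₀ = 4.6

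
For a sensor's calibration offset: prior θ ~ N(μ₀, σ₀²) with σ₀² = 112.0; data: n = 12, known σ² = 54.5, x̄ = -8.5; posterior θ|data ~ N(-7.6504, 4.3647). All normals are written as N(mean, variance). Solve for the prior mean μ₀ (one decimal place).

With known observation variance, the Normal–Normal posterior has precision τ_n = τ₀ + n/σ² and mean μ_n = (τ₀μ₀ + (n/σ²)x̄)/τ_n.
Here τ₀ = 1/112.0 = 0.008929 and τ_data = 12/54.5 = 0.220183, so τ_n = 0.229112.
Rearranging for μ₀: μ₀ = (μ_n·τ_n − τ_data·x̄)/τ₀ = (-7.6504·0.229112 − 0.220183·-8.5) / 0.008929 = 0.118757/0.008929 ≈ 13.3.

μ₀ = 13.3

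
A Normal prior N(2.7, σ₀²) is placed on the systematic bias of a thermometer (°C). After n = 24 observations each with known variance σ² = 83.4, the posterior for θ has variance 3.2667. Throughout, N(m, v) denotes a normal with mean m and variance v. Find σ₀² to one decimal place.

σ₀² = 54.5

Posterior precision equals prior precision plus data precision: 1/σ_n² = 1/σ₀² + n/σ².
So 1/σ₀² = 1/3.2667 − 24/83.4 = 0.306119 − 0.287770 = 0.018349.
Hence σ₀² = 1/0.018349 ≈ 54.5.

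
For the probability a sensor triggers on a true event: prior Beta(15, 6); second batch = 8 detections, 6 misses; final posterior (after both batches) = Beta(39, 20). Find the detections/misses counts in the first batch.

16 detections and 8 misses

Sequential conjugate updates are equivalent to a single update on the pooled data, so total successes = posterior α − prior α and total failures = posterior β − prior β.
Total across both batches: 39−15=24 detections, 20−6=14 misses.
Subtract the second batch: 24−8=16 detections and 14−6=8 misses.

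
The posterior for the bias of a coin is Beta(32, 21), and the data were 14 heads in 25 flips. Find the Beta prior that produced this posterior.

Beta(18, 10)

Beta is conjugate to the binomial likelihood: posterior = Beta(α+s, β+f).
So α = 32 − 14 = 18 and β = 21 − 11 = 10.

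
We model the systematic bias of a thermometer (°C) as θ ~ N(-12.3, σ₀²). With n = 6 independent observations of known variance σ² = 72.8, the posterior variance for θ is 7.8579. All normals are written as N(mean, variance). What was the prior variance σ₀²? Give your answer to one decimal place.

σ₀² = 22.3

Posterior precision equals prior precision plus data precision: 1/σ_n² = 1/σ₀² + n/σ².
So 1/σ₀² = 1/7.8579 − 6/72.8 = 0.127260 − 0.082418 = 0.044842.
Hence σ₀² = 1/0.044842 ≈ 22.3.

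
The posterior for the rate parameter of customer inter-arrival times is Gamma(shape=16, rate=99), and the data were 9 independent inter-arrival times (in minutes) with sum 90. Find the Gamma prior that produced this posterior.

Gamma(shape=7, rate=9)

Gamma–exponential conjugacy: posterior shape = α + n, posterior rate = β + Σtᵢ.
So α = 16 − 9 = 7 and β = 99 − 90 = 9.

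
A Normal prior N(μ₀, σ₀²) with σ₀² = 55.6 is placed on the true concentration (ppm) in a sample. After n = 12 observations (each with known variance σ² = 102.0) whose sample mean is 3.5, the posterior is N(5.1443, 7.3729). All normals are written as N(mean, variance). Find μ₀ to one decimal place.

The posterior mean is a precision-weighted average: μ_n = (τ₀μ₀ + τ_data·x̄)/(τ₀+τ_data), with τ₀=1/σ₀² and τ_data=n/σ².
Here τ₀ = 1/55.6 = 0.017986 and τ_data = 12/102.0 = 0.117647, so τ_n = 0.135633.
Rearranging for μ₀: μ₀ = (μ_n·τ_n − τ_data·x̄)/τ₀ = (5.1443·0.135633 − 0.117647·3.5) / 0.017986 = 0.285972/0.017986 ≈ 15.9.

μ₀ = 15.9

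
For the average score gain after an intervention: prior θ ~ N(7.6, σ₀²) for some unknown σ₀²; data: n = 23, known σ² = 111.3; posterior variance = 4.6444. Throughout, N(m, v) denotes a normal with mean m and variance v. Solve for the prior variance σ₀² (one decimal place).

Posterior precision equals prior precision plus data precision: 1/σ_n² = 1/σ₀² + n/σ².
So 1/σ₀² = 1/4.6444 − 23/111.3 = 0.215313 − 0.206649 = 0.008664.
Hence σ₀² = 1/0.008664 ≈ 115.4.

σ₀² = 115.4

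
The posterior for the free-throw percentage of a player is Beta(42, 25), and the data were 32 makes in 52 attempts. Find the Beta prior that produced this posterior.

Beta is conjugate to the binomial likelihood: posterior = Beta(α+s, β+f).
So α = 42 − 32 = 10 and β = 25 − 20 = 5.

Beta(10, 5)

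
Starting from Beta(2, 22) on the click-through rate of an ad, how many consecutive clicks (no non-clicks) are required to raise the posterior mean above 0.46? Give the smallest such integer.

After k clicks and 0 non-clicks the posterior is Beta(2+k, 22), with mean (2+k)/(2+22+k).
Set (2+k)/(24+k) > 0.46 and solve: k > (0.46·24 − 2)/(1 − 0.46) = 16.741.
The smallest integer exceeding 16.741 is 17, and checking k=17: (19)/(41) = 0.4634 > 0.46.

k = 17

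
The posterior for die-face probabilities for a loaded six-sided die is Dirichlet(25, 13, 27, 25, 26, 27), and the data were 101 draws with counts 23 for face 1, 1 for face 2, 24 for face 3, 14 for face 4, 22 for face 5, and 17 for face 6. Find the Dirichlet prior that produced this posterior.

For a Dirichlet(α) prior with multinomial counts c, the posterior is Dirichlet(α + c) componentwise.
Subtract each count from the matching posterior parameter: 25−23=2, 13−1=12, 27−24=3, 25−14=11, 26−22=4, 27−17=10.

Dirichlet(2, 12, 3, 11, 4, 10)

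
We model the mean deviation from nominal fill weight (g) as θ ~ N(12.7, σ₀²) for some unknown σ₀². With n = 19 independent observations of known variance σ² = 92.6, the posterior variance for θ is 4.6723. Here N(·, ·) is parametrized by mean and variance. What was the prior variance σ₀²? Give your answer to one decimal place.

Posterior precision equals prior precision plus data precision: 1/σ_n² = 1/σ₀² + n/σ².
So 1/σ₀² = 1/4.6723 − 19/92.6 = 0.214027 − 0.205184 = 0.008843.
Hence σ₀² = 1/0.008843 ≈ 113.1.

σ₀² = 113.1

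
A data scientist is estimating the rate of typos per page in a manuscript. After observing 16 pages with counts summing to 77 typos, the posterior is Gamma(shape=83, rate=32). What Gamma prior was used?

A Gamma(α, β) prior (rate parametrization) on a Poisson rate with n observations summing to S gives posterior Gamma(α+S, β+n).
So α = 83 − 77 = 6 and β = 32 − 16 = 16.

Gamma(shape=6, rate=16)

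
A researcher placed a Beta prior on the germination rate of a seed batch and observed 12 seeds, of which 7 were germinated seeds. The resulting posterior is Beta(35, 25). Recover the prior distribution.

Beta(28, 20)

Under Beta–binomial conjugacy the posterior parameters are (a+s, b+f).
So a = 35 − 7 = 28 and b = 25 − 5 = 20.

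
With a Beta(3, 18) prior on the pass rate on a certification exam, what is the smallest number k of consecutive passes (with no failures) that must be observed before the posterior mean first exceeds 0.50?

After k passes and 0 failures the posterior is Beta(3+k, 18), with mean (3+k)/(3+18+k).
Set (3+k)/(21+k) > 0.50 and solve: k > (0.50·21 − 3)/(1 − 0.50) = 15.000.
The smallest integer exceeding 15.000 is 16.

k = 16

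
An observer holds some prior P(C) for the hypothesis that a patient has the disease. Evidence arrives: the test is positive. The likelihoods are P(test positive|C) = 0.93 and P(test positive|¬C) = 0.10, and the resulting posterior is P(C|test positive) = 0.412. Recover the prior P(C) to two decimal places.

P(C) = 0.07

In odds form, posterior odds = prior odds × likelihood ratio, so prior odds = posterior odds ÷ LR.
Posterior odds = 0.412/(1−0.412) = 0.7007. LR = 0.93/0.10 = 9.3000.
Prior odds = 0.7007/9.3000 = 0.0753, so P(C) = 0.0753/(1+0.0753) ≈ 0.07.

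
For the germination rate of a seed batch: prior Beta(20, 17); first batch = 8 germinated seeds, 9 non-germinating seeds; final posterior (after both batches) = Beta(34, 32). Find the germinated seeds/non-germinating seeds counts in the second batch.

Because Beta–binomial updating is additive in the counts, the combined data contributed (α_post−α_prior, β_post−β_prior) successes and failures.
Total across both batches: 34−20=14 germinated seeds, 32−17=15 non-germinating seeds.
Subtract the first batch: 14−8=6 germinated seeds and 15−9=6 non-germinating seeds.

6 germinated seeds and 6 non-germinating seeds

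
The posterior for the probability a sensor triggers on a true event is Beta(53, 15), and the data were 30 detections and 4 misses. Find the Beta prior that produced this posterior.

Beta(23, 11)

Under Beta–binomial conjugacy the posterior parameters are (α+s, β+f).
So α = 53 − 30 = 23 and β = 15 − 4 = 11.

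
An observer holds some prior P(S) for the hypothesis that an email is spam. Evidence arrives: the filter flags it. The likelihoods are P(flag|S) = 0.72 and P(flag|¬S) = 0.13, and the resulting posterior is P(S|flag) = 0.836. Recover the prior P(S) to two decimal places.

Bayes' rule in odds form gives O(S|E) = O(S)·[P(E|S)/P(E|¬S)], hence O(S) = O(S|E)/LR.
Posterior odds = 0.836/(1−0.836) = 5.0976. LR = 0.72/0.13 = 5.5385.
Prior odds = 5.0976/5.5385 = 0.9204, so P(S) = 0.9204/(1+0.9204) ≈ 0.48.

P(S) = 0.48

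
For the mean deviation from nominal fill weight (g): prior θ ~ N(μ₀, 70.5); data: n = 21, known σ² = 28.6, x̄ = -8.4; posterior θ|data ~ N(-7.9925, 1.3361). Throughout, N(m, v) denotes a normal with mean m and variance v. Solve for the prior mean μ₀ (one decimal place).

μ₀ = 13.1

The posterior mean is a precision-weighted average: μ_n = (τ₀μ₀ + τ_data·x̄)/(τ₀+τ_data), with τ₀=1/σ₀² and τ_data=n/σ².
Here τ₀ = 1/70.5 = 0.014184 and τ_data = 21/28.6 = 0.734266, so τ_n = 0.748450.
Rearranging for μ₀: μ₀ = (μ_n·τ_n − τ_data·x̄)/τ₀ = (-7.9925·0.748450 − 0.734266·-8.4) / 0.014184 = 0.185848/0.014184 ≈ 13.1.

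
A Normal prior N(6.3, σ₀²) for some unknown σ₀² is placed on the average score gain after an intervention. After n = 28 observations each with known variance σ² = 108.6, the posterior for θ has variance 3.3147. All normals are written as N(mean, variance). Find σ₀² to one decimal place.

For the Normal–Normal model with known σ², precisions add: τ_n = τ₀ + n/σ².
So 1/σ₀² = 1/3.3147 − 28/108.6 = 0.301686 − 0.257827 = 0.043859.
Hence σ₀² = 1/0.043859 ≈ 22.8.

σ₀² = 22.8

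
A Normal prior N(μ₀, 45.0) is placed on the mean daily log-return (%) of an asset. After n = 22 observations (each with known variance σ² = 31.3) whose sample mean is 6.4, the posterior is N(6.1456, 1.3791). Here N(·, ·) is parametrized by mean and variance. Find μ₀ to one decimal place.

μ₀ = -1.9

With known observation variance, the Normal–Normal posterior has precision τ_n = τ₀ + n/σ² and mean μ_n = (τ₀μ₀ + (n/σ²)x̄)/τ_n.
Here τ₀ = 1/45.0 = 0.022222 and τ_data = 22/31.3 = 0.702875, so τ_n = 0.725097.
Rearranging for μ₀: μ₀ = (μ_n·τ_n − τ_data·x̄)/τ₀ = (6.1456·0.725097 − 0.702875·6.4) / 0.022222 = -0.042244/0.022222 ≈ -1.9.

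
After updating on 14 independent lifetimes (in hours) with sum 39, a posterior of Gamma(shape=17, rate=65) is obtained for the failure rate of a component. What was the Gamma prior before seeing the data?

Gamma–exponential conjugacy: posterior shape = α + n, posterior rate = β + Σtᵢ.
So α = 17 − 14 = 3 and β = 65 − 39 = 26.

Gamma(shape=3, rate=26)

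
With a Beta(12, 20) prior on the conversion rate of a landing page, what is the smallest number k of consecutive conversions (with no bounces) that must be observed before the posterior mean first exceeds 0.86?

After k conversions and 0 bounces the posterior is Beta(12+k, 20), with mean (12+k)/(12+20+k).
Set (12+k)/(32+k) > 0.86 and solve: k > (0.86·32 − 12)/(1 − 0.86) = 110.857.
The smallest integer exceeding 110.857 is 111, and checking k=111: (123)/(143) = 0.8601 > 0.86.

k = 111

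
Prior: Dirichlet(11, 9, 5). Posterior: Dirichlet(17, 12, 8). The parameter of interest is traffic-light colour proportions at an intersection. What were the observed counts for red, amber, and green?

For a Dirichlet(α) prior with multinomial counts c, the posterior is Dirichlet(α + c) componentwise.
Counts are posterior − prior componentwise: 17−11=6, 12−9=3, 8−5=3.

counts (6, 3, 3)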